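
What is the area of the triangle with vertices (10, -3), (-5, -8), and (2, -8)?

The Shoelace formula computes the area from vertex coordinates by summing cross products.
For vertices (10,-3), (-5,-8), (2,-8):
Signed sum = 10*-8 - -5*-3 + -5*-8 - 2*-8 + 2*-3 - 10*-8
= -95 + 56 + 74 = 35
Area = (1/2)|35| = 35/2.

35/2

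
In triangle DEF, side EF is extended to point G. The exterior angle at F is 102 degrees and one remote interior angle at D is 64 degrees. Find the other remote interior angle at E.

By the exterior angle theorem: exterior angle = sum of remote interior angles.
102 = 64 + angle E
angle E = 102 - 64 = 38 degrees

38 degrees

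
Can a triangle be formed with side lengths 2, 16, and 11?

The longest side is 16. The other two sides sum to 2 + 11 = 13.
Since 13 ≤ 16, the two shorter sides cannot reach around to close the triangle.

No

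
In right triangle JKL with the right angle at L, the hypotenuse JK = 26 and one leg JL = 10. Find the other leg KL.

Rearranging the Pythagorean theorem to solve for the unknown leg:
leg^2 = hypotenuse^2 - known_leg^2 = 676 - 100 = 576
leg = sqrt(576) = 24.

24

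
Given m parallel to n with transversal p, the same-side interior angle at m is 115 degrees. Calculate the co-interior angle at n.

Co-interior angles (same-side interior) formed by parallel lines and a transversal are supplementary (sum to 180 degrees).
The given angle is 115 degrees.
The co-interior angle = 180 - 115 = 65 degrees.

65 degrees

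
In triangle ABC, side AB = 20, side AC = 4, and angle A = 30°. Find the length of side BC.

When two sides and the included angle are known, the law of cosines gives the third side.
c^2 = a^2 + b^2 - 2ab cos(C) generalizes the Pythagorean theorem to non-right triangles.
Here: BC^2 = 400 + 16 - 160*(sqrt(3)/2) = 416 - 80*sqrt(3)
BC = 4*sqrt(26 - 5*sqrt(3))

4*sqrt(26 - 5*sqrt(3))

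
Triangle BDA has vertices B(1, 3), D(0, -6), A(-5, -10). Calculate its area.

Using the Shoelace formula for a triangle:
Area = (1/2)|x0(y1 - y2) + x1(y2 - y0) + x2(y0 - y1)|
Area = (1/2)|1(-6 - -10) + 0(-10 - 3) + -5(3 - -6)|
Area = (1/2)|4 + 0 + -45|
Area = (1/2)|-41|
Area = (1/2)(41)
Area = 41/2

41/2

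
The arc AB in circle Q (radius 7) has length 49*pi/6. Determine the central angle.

The full circumference is 2πr = 14*pi.
The arc is 49*pi/6 / 14*pi = 7/12 of the full circle.
So the central angle = 7/12 × 360° = 210°.

210°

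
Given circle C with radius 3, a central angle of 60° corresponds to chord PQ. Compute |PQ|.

Chord length = 2r sin(θ/2)
= 2 × 3 × sin(60°/2)
= 2 × 3 × sin(30°)
= 3

3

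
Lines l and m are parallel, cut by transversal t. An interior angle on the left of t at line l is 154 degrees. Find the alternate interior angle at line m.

Alternate interior angles are equal: 154 degrees.

154 degrees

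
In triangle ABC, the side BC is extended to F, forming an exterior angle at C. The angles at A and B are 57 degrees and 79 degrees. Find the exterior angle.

Exterior angle = 57 + 79 = 136 degrees (exterior angle theorem).

136 degrees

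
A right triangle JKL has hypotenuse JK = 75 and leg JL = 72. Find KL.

KL = sqrt(75^2 - 72^2) = sqrt(441) = 21

21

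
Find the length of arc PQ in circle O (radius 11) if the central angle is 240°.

Arc length = 2πr × θ/360
= 2π × 11 × 2/3
= 44*pi/3

44*pi/3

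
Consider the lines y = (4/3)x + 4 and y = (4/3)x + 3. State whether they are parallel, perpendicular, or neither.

Slope of line 1: m1 = 4/3
Slope of line 2: m2 = 4/3
Two lines are parallel if and only if they have equal slopes (or both are vertical).
Here m1 = m2 = 4/3, confirming the lines are parallel.

Parallel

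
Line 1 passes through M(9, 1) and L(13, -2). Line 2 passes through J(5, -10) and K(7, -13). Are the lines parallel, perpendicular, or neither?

Slope of line 1: m1 = (-2 - 1)/(13 - 9) = -3/4 = -3/4
Slope of line 2: m2 = (-13 - -10)/(7 - 5) = -3/2 = -3/2
m1 != m2 (-3/4 != -3/2), so not parallel.
m1 * m2 = (-3/4) * (-3/2) = 9/8 != -1, so not perpendicular.
The lines are neither parallel nor perpendicular.

Neither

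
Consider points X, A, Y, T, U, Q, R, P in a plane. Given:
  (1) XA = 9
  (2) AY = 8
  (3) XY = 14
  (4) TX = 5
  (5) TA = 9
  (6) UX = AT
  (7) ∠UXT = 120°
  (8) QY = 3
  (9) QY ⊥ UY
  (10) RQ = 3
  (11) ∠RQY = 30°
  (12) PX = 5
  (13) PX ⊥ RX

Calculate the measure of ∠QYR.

Step 1: By the law of cosines on triangle YQR: YR² = 3² + 3² − 2·3·3·cos(30°) = 2.41, so YR ≈ 1.55.
Step 2: By the inverse law of cosines on triangle QYR: cos(∠QYR) = (3² + 1.55² − 3²) / (2·3·1.55) = 2.41/9.32 = 0.2588, so ∠QYR = 75°.

Therefore, the measure of angle ∠QYR = 75°.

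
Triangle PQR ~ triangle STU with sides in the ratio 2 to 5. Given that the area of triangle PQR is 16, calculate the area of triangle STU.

Area ratio = (2/5)^2 = 4/25. Area of STU = 16 * 25/4 = 100.

100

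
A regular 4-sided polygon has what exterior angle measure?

Each exterior angle of a regular n-gon is 360 / n.
For n = 4: 360 / 4 = 90 degrees.

90 degrees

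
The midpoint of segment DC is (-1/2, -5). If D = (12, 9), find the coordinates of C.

Using the midpoint formula: M = ((x1 + x2)/2, (y1 + y2)/2)
We know M = (-1/2, -5) and D = (12, 9)
For x: -1/2 = (12 + x2)/2, so x2 = 2*-1/2 - 12 = -13
For y: -5 = (9 + y2)/2, so y2 = 2*-5 - 9 = -19
C = (-13, -19)

(-13, -19)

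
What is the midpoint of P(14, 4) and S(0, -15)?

M = ((x₁ + x₂)/2, (y₁ + y₂)/2)
= ((14 + 0)/2, (4 + -15)/2)
= (14/2, -11/2) = (7, -11/2)

(7, -11/2)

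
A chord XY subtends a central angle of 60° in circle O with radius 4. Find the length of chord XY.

Chord length = 2r sin(θ/2)
= 2 × 4 × sin(60°/2)
= 2 × 4 × sin(30°)
= 4

4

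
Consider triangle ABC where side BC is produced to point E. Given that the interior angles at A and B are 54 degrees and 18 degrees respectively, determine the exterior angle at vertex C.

Exterior angle = 54 + 18 = 72 degrees (exterior angle theorem).

72 degrees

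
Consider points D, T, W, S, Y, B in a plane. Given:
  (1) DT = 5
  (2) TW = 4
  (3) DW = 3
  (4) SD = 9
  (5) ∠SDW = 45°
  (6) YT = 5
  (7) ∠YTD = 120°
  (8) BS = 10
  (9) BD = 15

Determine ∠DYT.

Step 1: By the law of cosines on triangle YTD: YD² = 5² + 5² − 2·5·5·cos(120°) = 75, so YD = 5·√3.
Step 2: By the inverse law of cosines on triangle DYT: cos(∠DYT) = ((5·√3)² + 5² − 5²) / (2·5·√3·5) = 75/86.6 = 0.866, so ∠DYT = 30°.

Therefore, the measure of angle ∠DYT = 30°.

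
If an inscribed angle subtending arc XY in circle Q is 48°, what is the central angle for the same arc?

The inscribed angle theorem states that a central angle is always twice any inscribed angle that subtends the same arc.
Since the inscribed angle is 48°, the central angle = 2 × 48° = 96°.

96°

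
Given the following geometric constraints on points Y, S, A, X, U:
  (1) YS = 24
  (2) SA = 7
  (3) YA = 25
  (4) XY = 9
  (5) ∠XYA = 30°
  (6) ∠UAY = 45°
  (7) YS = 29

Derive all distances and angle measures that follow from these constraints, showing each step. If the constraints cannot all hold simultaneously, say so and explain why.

These constraints are not satisfiable: (1) YS = 24 and (7) YS = 29 assign two different lengths to the same segment. No planar figure meets all of them, so nothing further can be derived.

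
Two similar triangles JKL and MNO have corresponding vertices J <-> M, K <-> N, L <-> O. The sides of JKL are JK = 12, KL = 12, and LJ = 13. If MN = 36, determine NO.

Since the triangles are similar, the ratio of corresponding sides is constant.
Scale factor k = MN / JK = 36 / 12 = 3
NO = k * KL = 3 * 12 = 36

36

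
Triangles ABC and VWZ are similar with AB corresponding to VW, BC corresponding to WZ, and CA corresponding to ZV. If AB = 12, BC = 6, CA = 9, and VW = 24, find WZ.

Similar triangles have proportional sides. Setting up the proportion:
VW / AB = WZ / BC
24 / 12 = WZ / 6
WZ = 6 * 24 / 12 = 12.

12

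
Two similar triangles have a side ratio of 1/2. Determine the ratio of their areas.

Area ratio = (side ratio)^2 = (1/2)^2 = 1:4.

1:4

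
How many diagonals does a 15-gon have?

Each of the 15 vertices connects to 12 non-adjacent vertices via diagonals.
Total connections = 15 × 12 = 180, but each diagonal is counted twice.
Number of diagonals = 180 / 2 = 90.

90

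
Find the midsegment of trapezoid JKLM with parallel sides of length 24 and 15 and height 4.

The midsegment of a trapezoid = (base1 + base2) / 2
midsegment = (24 + 15) / 2
midsegment = 39 / 2
midsegment = 39/2

39/2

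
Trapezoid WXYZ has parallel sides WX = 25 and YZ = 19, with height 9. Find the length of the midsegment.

midsegment = (25 + 19) / 2 = 44 / 2 = 22

22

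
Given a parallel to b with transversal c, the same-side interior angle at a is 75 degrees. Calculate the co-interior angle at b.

Co-interior angles (same-side interior) formed by parallel lines and a transversal are supplementary (sum to 180 degrees).
The given angle is 75 degrees.
The co-interior angle = 180 - 75 = 105 degrees.

105 degrees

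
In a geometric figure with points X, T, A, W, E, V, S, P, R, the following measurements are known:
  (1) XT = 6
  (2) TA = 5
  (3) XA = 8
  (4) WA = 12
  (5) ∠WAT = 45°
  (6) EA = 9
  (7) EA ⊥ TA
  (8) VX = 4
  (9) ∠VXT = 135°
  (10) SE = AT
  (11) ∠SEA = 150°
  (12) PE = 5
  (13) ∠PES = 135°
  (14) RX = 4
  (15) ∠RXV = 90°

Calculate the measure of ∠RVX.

Step 1: By the law of cosines on triangle VXR: VR² = 4² + 4² − 2·4·4·cos(90°) = 32, so VR = 4·√2.
Step 2: By the inverse law of cosines on triangle RVX: cos(∠RVX) = ((4·√2)² + 4² − 4²) / (2·4·√2·4) = 32/45.25 = 0.7071, so ∠RVX = 45°.

Therefore, the measure of angle ∠RVX = 45°.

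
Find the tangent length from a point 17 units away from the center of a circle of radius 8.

Let T be the point of tangency. Then OT ⊥ XT (radius ⊥ tangent).
In right triangle OTX: OX² = OT² + XT²
17² = 8² + XT²
XT² = 225, XT = 15

15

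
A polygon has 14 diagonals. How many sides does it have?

Using d = n(n - 3)/2, we solve 14 = n(n - 3)/2.
So n(n - 3) = 28.
Testing n = 7: 7 * 4 = 28 = 28. Correct.
The polygon has 7 sides.

7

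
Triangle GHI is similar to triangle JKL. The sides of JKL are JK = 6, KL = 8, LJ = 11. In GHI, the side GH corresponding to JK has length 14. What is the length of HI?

Since the triangles are similar, the ratio of corresponding sides is constant.
Scale factor k = GH / JK = 14 / 6 = 7/3
HI = k * KL = 7/3 * 8 = 56/3

56/3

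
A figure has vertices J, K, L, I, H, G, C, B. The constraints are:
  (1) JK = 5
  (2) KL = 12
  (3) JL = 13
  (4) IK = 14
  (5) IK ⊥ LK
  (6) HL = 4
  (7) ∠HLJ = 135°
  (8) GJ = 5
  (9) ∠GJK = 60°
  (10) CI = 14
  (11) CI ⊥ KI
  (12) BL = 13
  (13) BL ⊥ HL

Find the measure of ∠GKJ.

Step 1: By the law of cosines on triangle KJG: KG² = 5² + 5² − 2·5·5·cos(60°) = 25, so KG = 5.
Step 2: By the inverse law of cosines on triangle GKJ: cos(∠GKJ) = (5² + 5² − 5²) / (2·5·5) = 25/50 = 0.5, so ∠GKJ = 60°.

Therefore, the measure of angle ∠GKJ = 60°.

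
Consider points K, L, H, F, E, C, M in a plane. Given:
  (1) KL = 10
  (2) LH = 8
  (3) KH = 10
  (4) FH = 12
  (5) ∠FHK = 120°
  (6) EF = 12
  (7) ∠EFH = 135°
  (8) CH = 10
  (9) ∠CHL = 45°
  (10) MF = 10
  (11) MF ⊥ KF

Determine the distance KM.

Step 1: By the law of cosines on triangle FHK: FK² = 12² + 10² − 2·12·10·cos(120°) = 364, so FK = 2·√91.
Step 2: By the law of cosines on triangle KFM: KM² = (2·√91)² + 10² − 2·2·√91·10·cos(90°) = 464, so KM = 4·√29.

Therefore, the length of KM = 4·√29.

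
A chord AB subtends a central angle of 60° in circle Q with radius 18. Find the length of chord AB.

Chord = 2(18) sin(30°) = 18

18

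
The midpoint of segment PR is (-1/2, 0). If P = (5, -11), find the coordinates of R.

Using the midpoint formula: M = ((x1 + x2)/2, (y1 + y2)/2)
We know M = (-1/2, 0) and P = (5, -11)
For x: -1/2 = (5 + x2)/2, so x2 = 2*-1/2 - 5 = -6
For y: 0 = (-11 + y2)/2, so y2 = 2*0 - -11 = 11
R = (-6, 11)

(-6, 11)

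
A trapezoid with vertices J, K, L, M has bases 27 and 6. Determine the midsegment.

The midsegment (median) of a trapezoid connects the midpoints of the non-parallel sides.
Its length is the average of the two bases: (27 + 6) / 2 = 33/2.

33/2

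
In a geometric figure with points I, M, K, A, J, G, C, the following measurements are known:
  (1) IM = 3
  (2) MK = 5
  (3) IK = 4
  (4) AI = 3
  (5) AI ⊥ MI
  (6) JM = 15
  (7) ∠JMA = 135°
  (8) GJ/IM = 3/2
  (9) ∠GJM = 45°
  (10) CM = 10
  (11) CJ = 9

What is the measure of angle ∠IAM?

Step 1: By the law of cosines on triangle AIM: AM² = 3² + 3² − 2·3·3·cos(90°) = 18, so AM = 3·√2.
Step 2: By the inverse law of cosines on triangle IAM: cos(∠IAM) = (3² + (3·√2)² − 3²) / (2·3·3·√2) = 18/25.46 = 0.7071, so ∠IAM = 45°.

Therefore, the measure of angle ∠IAM = 45°.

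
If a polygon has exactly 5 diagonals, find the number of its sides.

Using d = n(n - 3)/2, we solve 5 = n(n - 3)/2.
So n(n - 3) = 10.
Testing n = 5: 5 * 2 = 10 = 10. Correct.
The polygon has 5 sides.

5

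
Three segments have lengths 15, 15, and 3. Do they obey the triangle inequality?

Sort the sides: 3, 15, 15.
It suffices to check that the sum of the two smallest exceeds the largest:
3 + 15 = 18 > 15. ✓
Yes, a valid triangle can be formed.

Yes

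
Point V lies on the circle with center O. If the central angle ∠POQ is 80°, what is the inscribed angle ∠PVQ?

An inscribed angle intercepts an arc from a point on the circle, while the central angle intercepts the same arc from the center.
The inscribed angle is always half the central angle: 80° / 2 = 40°.

40°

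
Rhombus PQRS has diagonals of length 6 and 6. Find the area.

Area = (6 * 6) / 2 = 36 / 2 = 18

18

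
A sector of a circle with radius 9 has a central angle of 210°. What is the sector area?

Sector area = π(9²)(7/12) = 189*pi/4

189*pi/4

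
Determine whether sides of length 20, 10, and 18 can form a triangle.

Check all three triangle inequalities:
20 + 10 = 30 > 18 ✓
20 + 18 = 38 > 10 ✓
10 + 18 = 28 > 20 ✓
All conditions hold, so these sides form a valid triangle.

Yes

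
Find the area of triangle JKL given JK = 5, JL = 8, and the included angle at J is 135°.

When two sides and the included angle are known, the area formula is (1/2)ab sin(C).
The height from one side to the opposite vertex is 8 sin(135°) = 4*sqrt(2).
Area = (1/2) * 5 * 4*sqrt(2) = 10*sqrt(2).

10*sqrt(2)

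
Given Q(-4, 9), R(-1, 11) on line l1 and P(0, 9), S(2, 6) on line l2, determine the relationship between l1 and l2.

Slope of line 1: m1 = (11 - 9)/(-1 - -4) = 2/3 = 2/3
Slope of line 2: m2 = (6 - 9)/(2 - 0) = -3/2 = -3/2
m1 * m2 = (2/3) * (-3/2) = -1 = -1, so the lines are perpendicular.

Perpendicular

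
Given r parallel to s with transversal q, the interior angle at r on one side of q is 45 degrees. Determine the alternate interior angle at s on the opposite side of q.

Alternate interior angles formed by parallel lines and a transversal are equal.
The given angle is 45 degrees.
The alternate interior angle = 45 degrees.

45 degrees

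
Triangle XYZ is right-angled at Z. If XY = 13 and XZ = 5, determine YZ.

Rearranging the Pythagorean theorem to solve for the unknown leg:
leg^2 = hypotenuse^2 - known_leg^2 = 169 - 25 = 144
leg = sqrt(144) = 12.

12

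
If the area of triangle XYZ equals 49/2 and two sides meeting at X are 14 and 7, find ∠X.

From the SAS area formula Area = (1/2)ab sin(C), rearranging gives sin(C) = 2*Area/(ab).
sin(C) = 2 * 49/2 / (98) = 1/2.
Therefore C = arcsin(1/2) = 30°.
Since sin(180° - C) = sin(C), the obtuse angle 150° gives the same area, so C = 30° or C = 150°.

30° or 150°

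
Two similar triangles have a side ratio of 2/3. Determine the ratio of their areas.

Area scales with the square of linear dimensions. If every length is multiplied by 2/3, then the area is multiplied by (2/3)^2 = 4/9.
The area ratio is 4:9.

4:9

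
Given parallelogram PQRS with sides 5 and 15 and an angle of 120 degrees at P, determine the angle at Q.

Consecutive angles are supplementary: angle Q = 180 - 120 = 60 degrees.

60 degrees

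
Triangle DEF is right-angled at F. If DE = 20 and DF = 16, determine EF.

Rearranging the Pythagorean theorem to solve for the unknown leg:
leg^2 = hypotenuse^2 - known_leg^2 = 400 - 256 = 144
leg = sqrt(144) = 12.

12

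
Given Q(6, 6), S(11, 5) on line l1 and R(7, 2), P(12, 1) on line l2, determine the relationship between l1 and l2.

Slope of line 1: m1 = (5 - 6)/(11 - 6) = -1/5 = -1/5
Slope of line 2: m2 = (1 - 2)/(12 - 7) = -1/5 = -1/5
Two lines are parallel if and only if they have equal slopes (or both are vertical).
Here m1 = m2 = -1/5, confirming the lines are parallel.

Parallel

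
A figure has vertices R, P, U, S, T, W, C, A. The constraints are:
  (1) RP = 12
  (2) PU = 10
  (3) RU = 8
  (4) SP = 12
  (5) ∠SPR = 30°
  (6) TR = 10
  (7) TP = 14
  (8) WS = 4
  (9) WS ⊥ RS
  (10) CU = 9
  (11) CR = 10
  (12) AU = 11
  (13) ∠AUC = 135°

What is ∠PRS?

Step 1: By the law of cosines on triangle RPS: RS² = 12² + 12² − 2·12·12·cos(30°) = 38.58, so RS ≈ 6.21.
Step 2: By the inverse law of cosines on triangle PRS: cos(∠PRS) = (12² + 6.21² − 12²) / (2·12·6.21) = 38.58/149.08 = 0.2588, so ∠PRS = 75°.

Therefore, the measure of angle ∠PRS = 75°.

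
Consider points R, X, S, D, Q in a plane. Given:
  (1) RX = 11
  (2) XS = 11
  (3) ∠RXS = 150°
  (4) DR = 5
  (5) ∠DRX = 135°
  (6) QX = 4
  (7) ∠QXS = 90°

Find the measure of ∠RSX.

Step 1: By the law of cosines on triangle SXR: SR² = 11² + 11² − 2·11·11·cos(150°) = 451.58, so SR ≈ 21.25.
Step 2: By the inverse law of cosines on triangle RSX: cos(∠RSX) = (21.25² + 11² − 11²) / (2·21.25·11) = 451.58/467.51 = 0.9659, so ∠RSX = 15°.

Therefore, the measure of angle ∠RSX = 15°.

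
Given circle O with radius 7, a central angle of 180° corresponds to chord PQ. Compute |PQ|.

Chord = 2(7) sin(90°) = 14

14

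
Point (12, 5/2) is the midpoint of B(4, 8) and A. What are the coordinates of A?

Using the midpoint formula: M = ((x1 + x2)/2, (y1 + y2)/2)
We know M = (12, 5/2) and B = (4, 8)
For x: 12 = (4 + x2)/2, so x2 = 2*12 - 4 = 20
For y: 5/2 = (8 + y2)/2, so y2 = 2*5/2 - 8 = -3
A = (20, -3)

(20, -3)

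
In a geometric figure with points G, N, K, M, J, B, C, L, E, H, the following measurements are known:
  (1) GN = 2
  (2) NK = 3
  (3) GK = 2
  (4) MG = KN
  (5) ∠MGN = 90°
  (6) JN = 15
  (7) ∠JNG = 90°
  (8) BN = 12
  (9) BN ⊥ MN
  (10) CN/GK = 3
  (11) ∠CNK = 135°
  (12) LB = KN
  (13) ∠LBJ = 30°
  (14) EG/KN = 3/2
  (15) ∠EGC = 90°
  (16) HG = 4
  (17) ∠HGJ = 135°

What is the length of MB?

From the given relations: MG = KN = 3.
Step 1: By the law of cosines on triangle NGM: NM² = 2² + 3² − 2·2·3·cos(90°) = 13, so NM = √13.
Step 2: By the law of cosines on triangle MNB: MB² = √13² + 12² − 2·√13·12·cos(90°) = 157, so MB = √157.

Therefore, the length of MB = √157.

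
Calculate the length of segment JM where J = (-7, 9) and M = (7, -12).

d = sqrt((14)^2 + (-21)^2) = sqrt(637) = 7*sqrt(13)

7*sqrt(13)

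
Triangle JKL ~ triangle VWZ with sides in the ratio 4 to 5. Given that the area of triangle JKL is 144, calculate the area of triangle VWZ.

The ratio of areas of similar triangles = (side ratio)^2.
Side ratio = 4:5, so area ratio = 16:25.
Area of VWZ / Area of JKL = 25/16
Area of VWZ = 144 * 25/16 = 225

225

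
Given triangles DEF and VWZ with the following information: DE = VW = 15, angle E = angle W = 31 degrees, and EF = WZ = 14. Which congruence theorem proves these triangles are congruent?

The given information provides:
DE = VW = 15, angle E = angle W = 31 degrees, and EF = WZ = 14
This matches the SAS congruence theorem.
Two pairs of corresponding sides and the included angle are equal (Side-Angle-Side).

SAS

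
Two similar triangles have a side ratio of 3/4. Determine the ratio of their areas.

The ratio of areas of similar triangles equals the square of the side ratio.
Side ratio = 3:4
Area ratio = (3/4)^2 = 9/16 = 9:16

9:16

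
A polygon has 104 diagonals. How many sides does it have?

Using d = n(n - 3)/2, we solve 104 = n(n - 3)/2.
So n(n - 3) = 208.
Testing n = 16: 16 * 13 = 208 = 208. Correct.
The polygon has 16 sides.

16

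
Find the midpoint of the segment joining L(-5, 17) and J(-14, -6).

M = ((x₁ + x₂)/2, (y₁ + y₂)/2)
= ((-5 + -14)/2, (17 + -6)/2)
= (-19/2, 11/2) = (-19/2, 11/2)

(-19/2, 11/2)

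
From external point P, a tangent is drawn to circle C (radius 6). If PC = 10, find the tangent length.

The tangent, radius, and line from the external point to the center form a right triangle.
The right angle is where the tangent meets the radius.
By the Pythagorean theorem: tangent² + 6² = 10²
tangent² = 100 - 36 = 64
tangent = 8

8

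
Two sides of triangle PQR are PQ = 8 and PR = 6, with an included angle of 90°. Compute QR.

Since angle P = 90°, this is a right triangle and the law of cosines reduces to the Pythagorean theorem.
QR^2 = 8^2 + 6^2 = 100
QR = 10

10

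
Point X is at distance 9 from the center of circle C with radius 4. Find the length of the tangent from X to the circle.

tangent = √(d² - r²) = √(9² - 4²) = √(81 - 16) = √65 = sqrt(65)

sqrt(65)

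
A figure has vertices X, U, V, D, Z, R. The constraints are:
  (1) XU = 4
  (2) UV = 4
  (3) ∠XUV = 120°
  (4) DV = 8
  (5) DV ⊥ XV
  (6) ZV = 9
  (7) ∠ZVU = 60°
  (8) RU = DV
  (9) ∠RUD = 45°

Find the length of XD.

Step 1: By the law of cosines on triangle XUV: XV² = 4² + 4² − 2·4·4·cos(120°) = 48, so XV = 4·√3.
Step 2: By the law of cosines on triangle XVD: XD² = (4·√3)² + 8² − 2·4·√3·8·cos(90°) = 112, so XD = 4·√7.

Therefore, the length of XD = 4·√7.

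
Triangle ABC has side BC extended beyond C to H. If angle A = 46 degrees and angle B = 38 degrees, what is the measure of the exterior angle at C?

The interior angle at C is 180 - 46 - 38 = 96 degrees.
The exterior angle and interior angle at C are supplementary:
Exterior angle = 180 - 96 = 84 degrees.

84 degrees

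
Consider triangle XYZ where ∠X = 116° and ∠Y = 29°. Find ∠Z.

Let angle Z = x. Then 116 + 29 + x = 180.
x = 180 - 145 = 35 degrees.

35 degrees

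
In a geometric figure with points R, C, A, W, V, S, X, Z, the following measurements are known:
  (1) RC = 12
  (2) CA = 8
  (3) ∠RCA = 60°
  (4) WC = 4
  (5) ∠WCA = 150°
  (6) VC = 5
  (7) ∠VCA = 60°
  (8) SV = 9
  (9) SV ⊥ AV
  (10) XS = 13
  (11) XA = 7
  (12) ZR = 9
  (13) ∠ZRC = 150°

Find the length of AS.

Step 1: By the law of cosines on triangle VCA: VA² = 5² + 8² − 2·5·8·cos(60°) = 49, so VA = 7.
Step 2: By the law of cosines on triangle AVS: AS² = 7² + 9² − 2·7·9·cos(90°) = 130, so AS = √130.

Therefore, the length of AS = √130.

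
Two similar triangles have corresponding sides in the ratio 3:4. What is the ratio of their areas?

The ratio of areas of similar triangles equals the square of the side ratio.
Side ratio = 3:4
Area ratio = (3/4)^2 = 9/16 = 9:16

9:16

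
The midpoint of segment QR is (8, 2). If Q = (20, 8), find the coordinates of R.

Using the midpoint formula: M = ((x1 + x2)/2, (y1 + y2)/2)
We know M = (8, 2) and Q = (20, 8)
For x: 8 = (20 + x2)/2, so x2 = 2*8 - 20 = -4
For y: 2 = (8 + y2)/2, so y2 = 2*2 - 8 = -4
R = (-4, -4)

(-4, -4)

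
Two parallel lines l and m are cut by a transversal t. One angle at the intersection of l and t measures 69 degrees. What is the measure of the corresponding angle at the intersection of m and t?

When a transversal crosses parallel lines, angles in the same position at each intersection are called corresponding angles.
These are always equal, so the answer is 69 degrees.

69 degrees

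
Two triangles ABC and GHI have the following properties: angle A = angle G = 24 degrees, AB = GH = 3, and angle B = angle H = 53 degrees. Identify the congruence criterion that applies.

Consider the given information: angle A = angle G = 24 degrees, AB = GH = 3, and angle B = angle H = 53 degrees
This is not SAS or HL: SAS requires two sides and the included angle between them. HL only applies to right triangles with matching hypotenuse and leg.
The correct criterion is ASA. Two pairs of corresponding angles and the included side are equal (Angle-Side-Angle).

ASA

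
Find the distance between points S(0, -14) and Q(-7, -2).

d = sqrt((-7 - 0)^2 + (-2 - -14)^2)
d = sqrt(-7^2 + 12^2)
d = sqrt(49 + 144)
d = sqrt(193)

sqrt(193)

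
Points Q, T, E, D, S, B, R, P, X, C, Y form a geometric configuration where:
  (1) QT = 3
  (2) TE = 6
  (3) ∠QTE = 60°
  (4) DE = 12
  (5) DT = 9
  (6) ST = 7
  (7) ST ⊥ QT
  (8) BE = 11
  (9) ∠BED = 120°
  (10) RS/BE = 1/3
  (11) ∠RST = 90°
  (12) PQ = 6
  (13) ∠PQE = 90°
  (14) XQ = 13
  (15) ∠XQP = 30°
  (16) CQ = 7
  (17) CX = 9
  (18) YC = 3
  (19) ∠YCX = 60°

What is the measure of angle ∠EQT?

Step 1: By the law of cosines on triangle QTE: QE² = 3² + 6² − 2·3·6·cos(60°) = 27, so QE = 3·√3.
Step 2: By the inverse law of cosines on triangle EQT: cos(∠EQT) = ((3·√3)² + 3² − 6²) / (2·3·√3·3) = 0/31.18 = 0, so ∠EQT = 90°.

Therefore, the measure of angle ∠EQT = 90°.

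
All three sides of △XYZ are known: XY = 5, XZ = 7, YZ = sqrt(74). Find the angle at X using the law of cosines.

When all three sides of a triangle are known, the law of cosines can be rearranged to find any angle.
cos(C) = (a² + b² - c²) / (2ab) gives cos(X) = 0.
Taking the inverse cosine: X = 90°.

90°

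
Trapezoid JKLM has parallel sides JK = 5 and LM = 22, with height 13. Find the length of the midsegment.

The midsegment of a trapezoid = (base1 + base2) / 2
midsegment = (5 + 22) / 2
midsegment = 27 / 2
midsegment = 27/2

27/2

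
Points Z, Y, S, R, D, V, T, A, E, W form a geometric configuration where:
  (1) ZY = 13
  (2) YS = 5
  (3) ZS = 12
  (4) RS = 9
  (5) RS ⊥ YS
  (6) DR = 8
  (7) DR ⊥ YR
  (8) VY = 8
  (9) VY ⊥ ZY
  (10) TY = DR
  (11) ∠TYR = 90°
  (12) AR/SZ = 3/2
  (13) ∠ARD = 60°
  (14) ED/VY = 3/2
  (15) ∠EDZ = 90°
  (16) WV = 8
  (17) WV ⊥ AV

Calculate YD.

Step 1: By the law of cosines on triangle RSY: RY² = 9² + 5² − 2·9·5·cos(90°) = 106, so RY = √106.
Step 2: By the law of cosines on triangle YRD: YD² = √106² + 8² − 2·√106·8·cos(90°) = 170, so YD = √170.

Therefore, the length of YD = √170.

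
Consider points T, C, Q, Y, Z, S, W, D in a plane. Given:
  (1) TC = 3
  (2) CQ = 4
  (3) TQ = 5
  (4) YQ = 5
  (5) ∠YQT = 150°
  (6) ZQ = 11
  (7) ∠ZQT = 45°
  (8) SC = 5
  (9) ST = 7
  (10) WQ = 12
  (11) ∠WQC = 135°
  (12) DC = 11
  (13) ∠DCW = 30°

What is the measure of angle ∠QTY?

Step 1: By the law of cosines on triangle TQY: TY² = 5² + 5² − 2·5·5·cos(150°) = 93.3, so TY ≈ 9.66.
Step 2: By the inverse law of cosines on triangle QTY: cos(∠QTY) = (5² + 9.66² − 5²) / (2·5·9.66) = 93.3/96.59 = 0.9659, so ∠QTY = 15°.

Therefore, the measure of angle ∠QTY = 15°.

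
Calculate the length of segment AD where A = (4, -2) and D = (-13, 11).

The horizontal distance is |-13 - 4| = 17 and the vertical distance is |11 - -2| = 13.
By the Pythagorean theorem, d = sqrt(17^2 + 13^2) = sqrt(458).

sqrt(458)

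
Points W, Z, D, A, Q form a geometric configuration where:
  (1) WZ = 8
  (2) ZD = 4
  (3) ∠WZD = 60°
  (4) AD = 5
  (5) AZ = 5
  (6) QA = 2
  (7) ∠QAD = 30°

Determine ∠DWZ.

Step 1: By the law of cosines on triangle WZD: WD² = 8² + 4² − 2·8·4·cos(60°) = 48, so WD = 4·√3.
Step 2: By the inverse law of cosines on triangle DWZ: cos(∠DWZ) = ((4·√3)² + 8² − 4²) / (2·4·√3·8) = 96/110.85 = 0.866, so ∠DWZ = 30°.

Therefore, the measure of angle ∠DWZ = 30°.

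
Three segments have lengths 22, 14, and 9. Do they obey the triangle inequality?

Sort the sides: 9, 14, 22.
It suffices to check that the sum of the two smallest exceeds the largest:
9 + 14 = 23 > 22. ✓
Yes, a valid triangle can be formed.

Yes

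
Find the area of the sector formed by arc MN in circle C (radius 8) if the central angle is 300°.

Sector area = πr² × θ/360
= π × 8² × 5/6
= π × 64 × 5/6
= 160*pi/3

160*pi/3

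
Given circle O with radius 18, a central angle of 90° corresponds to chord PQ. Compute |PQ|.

Chord length = 2r sin(θ/2)
= 2 × 18 × sin(90°/2)
= 2 × 18 × sin(45°)
= 18*sqrt(2)

18*sqrt(2)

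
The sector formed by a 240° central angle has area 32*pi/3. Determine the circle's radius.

r² = 360 × 32*pi/3 / (π × 240) = 16, so r = 4.

4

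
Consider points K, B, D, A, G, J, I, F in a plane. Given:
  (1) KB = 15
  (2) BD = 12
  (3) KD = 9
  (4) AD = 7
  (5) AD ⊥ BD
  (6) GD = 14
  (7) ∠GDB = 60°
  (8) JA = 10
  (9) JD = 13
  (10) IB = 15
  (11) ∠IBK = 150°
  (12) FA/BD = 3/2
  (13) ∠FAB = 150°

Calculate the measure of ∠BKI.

Step 1: By the law of cosines on triangle KBI: KI² = 15² + 15² − 2·15·15·cos(150°) = 839.71, so KI ≈ 28.98.
Step 2: By the inverse law of cosines on triangle BKI: cos(∠BKI) = (15² + 28.98² − 15²) / (2·15·28.98) = 839.71/869.33 = 0.9659, so ∠BKI = 15°.

Therefore, the measure of angle ∠BKI = 15°.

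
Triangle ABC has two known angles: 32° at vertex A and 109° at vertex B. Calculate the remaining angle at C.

The interior angles sum to 180°: angle C = 180 - 32 - 109 = 39°.
The triangle is obtuse (angles 32°, 109°, 39°).

39 degrees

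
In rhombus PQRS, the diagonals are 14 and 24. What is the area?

Area = (14 * 24) / 2 = 336 / 2 = 168

168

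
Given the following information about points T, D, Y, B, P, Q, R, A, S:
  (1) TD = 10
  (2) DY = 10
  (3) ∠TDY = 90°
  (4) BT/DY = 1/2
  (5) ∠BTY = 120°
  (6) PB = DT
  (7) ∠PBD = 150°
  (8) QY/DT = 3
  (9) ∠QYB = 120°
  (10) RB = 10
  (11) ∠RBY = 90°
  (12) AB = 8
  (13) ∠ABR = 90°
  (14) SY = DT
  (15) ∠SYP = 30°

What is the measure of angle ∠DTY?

Step 1: By the law of cosines on triangle TDY: TY² = 10² + 10² − 2·10·10·cos(90°) = 200, so TY = 10·√2.
Step 2: By the inverse law of cosines on triangle DTY: cos(∠DTY) = (10² + (10·√2)² − 10²) / (2·10·10·√2) = 200/282.84 = 0.7071, so ∠DTY = 45°.

Therefore, the measure of angle ∠DTY = 45°.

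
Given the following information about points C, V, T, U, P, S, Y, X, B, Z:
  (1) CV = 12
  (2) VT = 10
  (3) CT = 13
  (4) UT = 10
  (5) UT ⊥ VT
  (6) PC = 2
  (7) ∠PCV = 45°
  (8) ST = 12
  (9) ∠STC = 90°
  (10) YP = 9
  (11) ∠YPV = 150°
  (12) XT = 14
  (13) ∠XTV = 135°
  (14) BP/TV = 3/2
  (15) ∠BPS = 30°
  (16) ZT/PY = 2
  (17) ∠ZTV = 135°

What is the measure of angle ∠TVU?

Step 1: By the law of cosines on triangle VTU: VU² = 10² + 10² − 2·10·10·cos(90°) = 200, so VU = 10·√2.
Step 2: By the inverse law of cosines on triangle TVU: cos(∠TVU) = (10² + (10·√2)² − 10²) / (2·10·10·√2) = 200/282.84 = 0.7071, so ∠TVU = 45°.

Therefore, the measure of angle ∠TVU = 45°.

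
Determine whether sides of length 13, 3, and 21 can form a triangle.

Check the triangle inequality: 13 + 3 = 16 ≤ 21.
Since the sum of two sides does not exceed the third, no triangle can be formed.

No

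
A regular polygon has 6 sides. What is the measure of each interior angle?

Each interior angle of a regular n-gon is (n - 2) * 180 / n.
For n = 6: (6 - 2) * 180 / 6 = 720/6 = 120 degrees.

120 degrees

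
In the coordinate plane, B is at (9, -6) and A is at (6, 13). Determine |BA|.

d = sqrt((6 - 9)^2 + (13 - -6)^2)
d = sqrt(-3^2 + 19^2)
d = sqrt(9 + 361)
d = sqrt(370)

sqrt(370)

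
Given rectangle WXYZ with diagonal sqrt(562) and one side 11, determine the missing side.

b = sqrt(d^2 - a^2) = sqrt(562 - 121) = sqrt(441) = 21

21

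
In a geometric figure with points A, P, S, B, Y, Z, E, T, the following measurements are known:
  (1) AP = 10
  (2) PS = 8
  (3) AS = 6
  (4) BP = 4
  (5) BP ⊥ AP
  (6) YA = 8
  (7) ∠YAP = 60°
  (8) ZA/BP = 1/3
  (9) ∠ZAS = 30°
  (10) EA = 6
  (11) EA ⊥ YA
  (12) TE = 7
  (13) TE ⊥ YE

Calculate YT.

Step 1: By the law of cosines on triangle EAY: EY² = 6² + 8² − 2·6·8·cos(90°) = 100, so EY = 10.
Step 2: By the law of cosines on triangle YET: YT² = 10² + 7² − 2·10·7·cos(90°) = 149, so YT = √149.

Therefore, the length of YT = √149.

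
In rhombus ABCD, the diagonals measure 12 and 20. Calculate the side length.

Half-diagonals are 6 and 10. side = sqrt(6^2 + 10^2) = sqrt(136) = 2*sqrt(34)

2*sqrt(34)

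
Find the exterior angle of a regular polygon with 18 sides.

Each exterior angle of a regular n-gon is 360 / n.
For n = 18: 360 / 18 = 20 degrees.

20 degrees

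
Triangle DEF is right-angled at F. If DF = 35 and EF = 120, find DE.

In a right triangle, the square of the hypotenuse equals the sum of the squares of the two legs.
The legs are 35 and 120, so the hypotenuse = sqrt(1225 + 14400) = sqrt(15625) = 125.

125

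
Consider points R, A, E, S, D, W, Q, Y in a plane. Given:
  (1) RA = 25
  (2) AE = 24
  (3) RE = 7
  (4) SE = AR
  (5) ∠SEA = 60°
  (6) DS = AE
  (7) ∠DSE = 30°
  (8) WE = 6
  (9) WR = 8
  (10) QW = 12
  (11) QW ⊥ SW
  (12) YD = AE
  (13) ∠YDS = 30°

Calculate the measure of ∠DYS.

From the given relations: YD = AE = 24; DS = AE = 24.
Step 1: By the law of cosines on triangle YDS: YS² = 24² + 24² − 2·24·24·cos(30°) = 154.34, so YS ≈ 12.42.
Step 2: By the inverse law of cosines on triangle DYS: cos(∠DYS) = (24² + 12.42² − 24²) / (2·24·12.42) = 154.34/596.32 = 0.2588, so ∠DYS = 75°.

Therefore, the measure of angle ∠DYS = 75°.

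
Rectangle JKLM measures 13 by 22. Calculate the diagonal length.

d = sqrt(13^2 + 22^2) = sqrt(653)

sqrt(653)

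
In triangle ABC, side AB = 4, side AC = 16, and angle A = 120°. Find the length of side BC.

Law of cosines: BC^2 = 4^2 + 16^2 - 2(4)(16)cos(120°) = 336, so BC = 4*sqrt(21).

4*sqrt(21)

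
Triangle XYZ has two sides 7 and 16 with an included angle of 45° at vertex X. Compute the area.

When two sides and the included angle are known, the area formula is (1/2)ab sin(C).
The height from one side to the opposite vertex is 16 sin(45°) = 8*sqrt(2).
Area = (1/2) * 7 * 8*sqrt(2) = 28*sqrt(2).

28*sqrt(2)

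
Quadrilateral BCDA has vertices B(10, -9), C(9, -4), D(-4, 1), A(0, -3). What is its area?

Shoelace: sum of cross terms = 76, Area = (1/2)|76| = 38

38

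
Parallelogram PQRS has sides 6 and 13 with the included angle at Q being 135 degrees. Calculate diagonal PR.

Using the law of cosines:
d^2 = 6^2 + 13^2 - 2(6)(13)cos(135 degrees)
d^2 = 36 + 169 - 156*-sqrt(2)/2
d^2 = 78*sqrt(2) + 205
d = sqrt(78*sqrt(2) + 205)

sqrt(78*sqrt(2) + 205)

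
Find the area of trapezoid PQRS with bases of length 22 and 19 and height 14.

Area = (22 + 19) * 14 / 2 = 574 / 2 = 287

287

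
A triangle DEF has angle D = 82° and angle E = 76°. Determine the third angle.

Let angle F = x. Then 82 + 76 + x = 180.
x = 180 - 158 = 22 degrees.

22 degrees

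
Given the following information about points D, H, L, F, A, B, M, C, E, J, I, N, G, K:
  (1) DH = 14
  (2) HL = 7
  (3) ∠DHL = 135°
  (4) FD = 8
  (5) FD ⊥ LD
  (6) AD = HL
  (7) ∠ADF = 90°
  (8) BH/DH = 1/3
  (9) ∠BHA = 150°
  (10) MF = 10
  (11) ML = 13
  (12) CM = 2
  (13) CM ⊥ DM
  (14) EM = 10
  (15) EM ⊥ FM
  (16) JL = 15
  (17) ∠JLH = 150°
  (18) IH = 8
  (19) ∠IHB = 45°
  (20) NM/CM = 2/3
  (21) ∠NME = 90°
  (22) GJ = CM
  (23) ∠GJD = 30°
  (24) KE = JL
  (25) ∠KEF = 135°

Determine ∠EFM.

Step 1: By the law of cosines on triangle FME: FE² = 10² + 10² − 2·10·10·cos(90°) = 200, so FE = 10·√2.
Step 2: By the inverse law of cosines on triangle EFM: cos(∠EFM) = ((10·√2)² + 10² − 10²) / (2·10·√2·10) = 200/282.84 = 0.7071, so ∠EFM = 45°.

Therefore, the measure of angle ∠EFM = 45°.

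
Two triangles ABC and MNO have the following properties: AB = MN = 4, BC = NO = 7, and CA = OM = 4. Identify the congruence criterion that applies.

The given information matches SSS: All three pairs of corresponding sides are equal (Side-Side-Side).

SSS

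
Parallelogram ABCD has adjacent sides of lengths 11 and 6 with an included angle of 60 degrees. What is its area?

Area = 11 * 6 * sin(60°) = 66 * sqrt(3)/2 = 33*sqrt(3)

33*sqrt(3)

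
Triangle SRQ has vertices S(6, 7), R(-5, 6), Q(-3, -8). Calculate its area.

Shoelace: Area = (1/2)|6(6--8) + -5(-8-7) + -3(7-6)| = (1/2)(156) = 78

78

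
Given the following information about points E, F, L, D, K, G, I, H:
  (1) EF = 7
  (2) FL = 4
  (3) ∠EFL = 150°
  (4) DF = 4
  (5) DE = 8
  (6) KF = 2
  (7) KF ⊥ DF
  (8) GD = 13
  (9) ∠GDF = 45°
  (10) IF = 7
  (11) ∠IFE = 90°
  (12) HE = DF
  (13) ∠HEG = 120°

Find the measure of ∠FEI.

Step 1: By the law of cosines on triangle EFI: EI² = 7² + 7² − 2·7·7·cos(90°) = 98, so EI = 7·√2.
Step 2: By the inverse law of cosines on triangle FEI: cos(∠FEI) = (7² + (7·√2)² − 7²) / (2·7·7·√2) = 98/138.59 = 0.7071, so ∠FEI = 45°.

Therefore, the measure of angle ∠FEI = 45°.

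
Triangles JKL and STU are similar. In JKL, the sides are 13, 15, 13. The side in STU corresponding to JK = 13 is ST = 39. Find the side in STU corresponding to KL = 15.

Similar triangles have proportional sides. Setting up the proportion:
ST / JK = TU / KL
39 / 13 = TU / 15
TU = 15 * 39 / 13 = 45.

45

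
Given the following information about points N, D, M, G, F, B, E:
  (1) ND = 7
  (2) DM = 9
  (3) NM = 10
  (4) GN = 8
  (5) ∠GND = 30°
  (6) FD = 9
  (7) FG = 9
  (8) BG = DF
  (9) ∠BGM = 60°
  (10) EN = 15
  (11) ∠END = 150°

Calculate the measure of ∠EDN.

Step 1: By the law of cosines on triangle DNE: DE² = 7² + 15² − 2·7·15·cos(150°) = 455.87, so DE ≈ 21.35.
Step 2: By the inverse law of cosines on triangle EDN: cos(∠EDN) = (21.35² + 7² − 15²) / (2·21.35·7) = 279.87/298.91 = 0.9363, so ∠EDN = 20.57°.

Therefore, the measure of angle ∠EDN = 20.57°.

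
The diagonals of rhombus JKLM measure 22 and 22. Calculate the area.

The diagonals of a rhombus divide it into four right triangles.
Each triangle has legs 22/ 2 = 11 and 22/2 = 11, so each has area (1/2)*11*11 = 121/2.
Four such triangles give total area = (d1 * d2) / 2 = 242.

242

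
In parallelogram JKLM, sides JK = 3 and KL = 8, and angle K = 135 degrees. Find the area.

The area of a parallelogram equals the product of two adjacent sides times the sine of the included angle.
This is because the height equals 8 * sin(135°) = 4*sqrt(2).
Area = 3 * 4*sqrt(2) = 12*sqrt(2)

12*sqrt(2)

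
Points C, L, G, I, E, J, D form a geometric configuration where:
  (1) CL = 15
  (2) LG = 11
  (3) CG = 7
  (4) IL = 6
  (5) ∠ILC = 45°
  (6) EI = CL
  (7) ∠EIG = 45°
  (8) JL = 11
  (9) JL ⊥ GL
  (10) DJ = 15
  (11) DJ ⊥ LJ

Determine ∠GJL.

Step 1: By the law of cosines on triangle JLG: JG² = 11² + 11² − 2·11·11·cos(90°) = 242, so JG = 11·√2.
Step 2: By the inverse law of cosines on triangle GJL: cos(∠GJL) = ((11·√2)² + 11² − 11²) / (2·11·√2·11) = 242/342.24 = 0.7071, so ∠GJL = 45°.

Therefore, the measure of angle ∠GJL = 45°.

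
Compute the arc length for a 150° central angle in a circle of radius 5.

Arc length = 2πr × θ/360
= 2π × 5 × 5/12
= 25*pi/6

25*pi/6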